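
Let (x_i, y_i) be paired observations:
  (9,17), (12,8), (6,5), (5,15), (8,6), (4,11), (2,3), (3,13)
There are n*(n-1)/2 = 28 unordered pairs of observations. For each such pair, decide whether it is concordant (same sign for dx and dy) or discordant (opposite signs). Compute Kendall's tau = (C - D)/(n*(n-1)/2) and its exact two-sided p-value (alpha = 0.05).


Step 1: Enumerate the 28 unordered pairs (i,j) with i<j and classify each by sign(x_j-x_i) * sign(y_j-y_i).
  (1,2):dx=+3,dy=-9->D; (1,3):dx=-3,dy=-12->C; (1,4):dx=-4,dy=-2->C; (1,5):dx=-1,dy=-11->C
  (1,6):dx=-5,dy=-6->C; (1,7):dx=-7,dy=-14->C; (1,8):dx=-6,dy=-4->C; (2,3):dx=-6,dy=-3->C
  (2,4):dx=-7,dy=+7->D; (2,5):dx=-4,dy=-2->C; (2,6):dx=-8,dy=+3->D; (2,7):dx=-10,dy=-5->C
  (2,8):dx=-9,dy=+5->D; (3,4):dx=-1,dy=+10->D; (3,5):dx=+2,dy=+1->C; (3,6):dx=-2,dy=+6->D
  (3,7):dx=-4,dy=-2->C; (3,8):dx=-3,dy=+8->D; (4,5):dx=+3,dy=-9->D; (4,6):dx=-1,dy=-4->C
  (4,7):dx=-3,dy=-12->C; (4,8):dx=-2,dy=-2->C; (5,6):dx=-4,dy=+5->D; (5,7):dx=-6,dy=-3->C
  (5,8):dx=-5,dy=+7->D; (6,7):dx=-2,dy=-8->C; (6,8):dx=-1,dy=+2->D; (7,8):dx=+1,dy=+10->C
Step 2: C = 17, D = 11, total pairs = 28.
Step 3: tau = (C - D)/(n(n-1)/2) = (17 - 11)/28 = 0.214286.
Step 4: Exact two-sided p-value (enumerate n! = 40320 permutations of y under H0): p = 0.548413.
Step 5: alpha = 0.05. fail to reject H0.

tau_b = 0.2143 (C=17, D=11), p = 0.548413, fail to reject H0.


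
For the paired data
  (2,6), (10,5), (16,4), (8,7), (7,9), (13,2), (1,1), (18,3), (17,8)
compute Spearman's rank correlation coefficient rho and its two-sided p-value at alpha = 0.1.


Step 1: Rank x and y separately (midranks; no ties here).
rank(x): 2->2, 10->5, 16->7, 8->4, 7->3, 13->6, 1->1, 18->9, 17->8
rank(y): 6->6, 5->5, 4->4, 7->7, 9->9, 2->2, 1->1, 3->3, 8->8
Step 2: d_i = R_x(i) - R_y(i); compute d_i^2.
  (2-6)^2=16, (5-5)^2=0, (7-4)^2=9, (4-7)^2=9, (3-9)^2=36, (6-2)^2=16, (1-1)^2=0, (9-3)^2=36, (8-8)^2=0
sum(d^2) = 122.
Step 3: rho = 1 - 6*122 / (9*(9^2 - 1)) = 1 - 732/720 = -0.016667.
Step 4: Under H0, t = rho * sqrt((n-2)/(1-rho^2)) = -0.0441 ~ t(7).
Step 5: Two-sided p-value from the t-distribution with 7 df = 0.966055.
Step 6: alpha = 0.1. fail to reject H0.

rho = -0.0167, p = 0.966055, fail to reject H0 at alpha = 0.1.


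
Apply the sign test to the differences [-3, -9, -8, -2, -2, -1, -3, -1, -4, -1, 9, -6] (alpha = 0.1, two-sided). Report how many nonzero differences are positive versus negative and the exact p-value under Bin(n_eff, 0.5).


Step 1: Discard zero differences. Original n = 12; n_eff = number of nonzero differences = 12.
Nonzero differences (with sign): -3, -9, -8, -2, -2, -1, -3, -1, -4, -1, +9, -6
Step 2: Count signs: positive = 1, negative = 11.
Step 3: Under H0: P(positive) = 0.5, so the number of positives S ~ Bin(12, 0.5).
Step 4: Two-sided exact p-value = sum of Bin(12,0.5) probabilities at or below the observed probability = 0.006348.
Step 5: alpha = 0.1. reject H0.

n_eff = 12, pos = 1, neg = 11, p = 0.006348, reject H0.


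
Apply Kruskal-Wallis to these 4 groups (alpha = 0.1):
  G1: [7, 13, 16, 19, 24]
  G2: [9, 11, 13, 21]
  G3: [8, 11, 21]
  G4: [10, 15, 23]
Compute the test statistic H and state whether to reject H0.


Step 1: Combine all N = 15 observations and assign midranks.
sorted (value, group, rank): (7,G1,1), (8,G3,2), (9,G2,3), (10,G4,4), (11,G2,5.5), (11,G3,5.5), (13,G1,7.5), (13,G2,7.5), (15,G4,9), (16,G1,10), (19,G1,11), (21,G2,12.5), (21,G3,12.5), (23,G4,14), (24,G1,15)
Step 2: Sum ranks within each group.
R_1 = 44.5 (n_1 = 5)
R_2 = 28.5 (n_2 = 4)
R_3 = 20 (n_3 = 3)
R_4 = 27 (n_4 = 3)
Step 3: H = 12/(N(N+1)) * sum(R_i^2/n_i) - 3(N+1)
     = 12/(15*16) * (44.5^2/5 + 28.5^2/4 + 20^2/3 + 27^2/3) - 3*16
     = 0.050000 * 975.446 - 48
     = 0.772292.
Step 4: Ties present; correction factor C = 1 - 18/(15^3 - 15) = 0.994643. Corrected H = 0.772292 / 0.994643 = 0.776451.
Step 5: Under H0, H ~ chi^2(3); p-value = 0.855091.
Step 6: alpha = 0.1. fail to reject H0.

H = 0.7765, df = 3, p = 0.855091, fail to reject H0.


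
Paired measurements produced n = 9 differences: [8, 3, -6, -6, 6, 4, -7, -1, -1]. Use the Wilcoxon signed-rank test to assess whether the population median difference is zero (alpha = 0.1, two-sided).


Step 1: Drop any zero differences (none here) and take |d_i|.
|d| = [8, 3, 6, 6, 6, 4, 7, 1, 1]
Step 2: Midrank |d_i| (ties get averaged ranks).
ranks: |8|->9, |3|->3, |6|->6, |6|->6, |6|->6, |4|->4, |7|->8, |1|->1.5, |1|->1.5
Step 3: Attach original signs; sum ranks with positive sign and with negative sign.
W+ = 9 + 3 + 6 + 4 = 22
W- = 6 + 6 + 8 + 1.5 + 1.5 = 23
(Check: W+ + W- = 45 should equal n(n+1)/2 = 45.)
Step 4: Test statistic W = min(W+, W-) = 22.
Step 5: Ties in |d|, so use the tie-corrected normal approximation.
        E[W] = n(n+1)/4 = 9*10/4 = 22.5.
        Tie groups: |d|=1 (t=2), |d|=6 (t=3); sum(t^3 - t) = 30.
        Var[W] = n(n+1)(2n+1)/24 - sum(t^3-t)/48 = 1710/24 - 30/48 = 70.625.
        z = (W - E[W]) / sqrt(Var[W]) = (22 - 22.5) / 8.4039 = -0.0595.
        Two-sided p = 2*Phi(z) = 0.952557.
Step 6: alpha = 0.1. fail to reject H0.

W+ = 22, W- = 23, W = min = 22, p = 0.952557, fail to reject H0.


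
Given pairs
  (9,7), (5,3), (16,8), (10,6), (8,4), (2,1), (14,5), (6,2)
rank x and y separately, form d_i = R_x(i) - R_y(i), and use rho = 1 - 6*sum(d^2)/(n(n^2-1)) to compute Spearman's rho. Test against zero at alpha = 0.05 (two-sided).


Step 1: Rank x and y separately (midranks; no ties here).
rank(x): 9->5, 5->2, 16->8, 10->6, 8->4, 2->1, 14->7, 6->3
rank(y): 7->7, 3->3, 8->8, 6->6, 4->4, 1->1, 5->5, 2->2
Step 2: d_i = R_x(i) - R_y(i); compute d_i^2.
  (5-7)^2=4, (2-3)^2=1, (8-8)^2=0, (6-6)^2=0, (4-4)^2=0, (1-1)^2=0, (7-5)^2=4, (3-2)^2=1
sum(d^2) = 10.
Step 3: rho = 1 - 6*10 / (8*(8^2 - 1)) = 1 - 60/504 = 0.880952.
Step 4: Under H0, t = rho * sqrt((n-2)/(1-rho^2)) = 4.5601 ~ t(6).
Step 5: Two-sided p-value from the t-distribution with 6 df = 0.003850.
Step 6: alpha = 0.05. reject H0.

rho = 0.8810, p = 0.003850, reject H0 at alpha = 0.05.


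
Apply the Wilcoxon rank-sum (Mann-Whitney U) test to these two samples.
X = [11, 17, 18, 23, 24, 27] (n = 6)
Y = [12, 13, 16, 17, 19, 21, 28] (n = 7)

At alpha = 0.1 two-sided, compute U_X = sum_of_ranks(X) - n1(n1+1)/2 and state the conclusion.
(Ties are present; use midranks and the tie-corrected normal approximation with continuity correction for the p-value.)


Step 1: Combine and sort all 13 observations; assign midranks.
sorted (value, group): (11,X), (12,Y), (13,Y), (16,Y), (17,X), (17,Y), (18,X), (19,Y), (21,Y), (23,X), (24,X), (27,X), (28,Y)
ranks: 11->1, 12->2, 13->3, 16->4, 17->5.5, 17->5.5, 18->7, 19->8, 21->9, 23->10, 24->11, 27->12, 28->13
Step 2: Rank sum for X: R1 = 1 + 5.5 + 7 + 10 + 11 + 12 = 46.5.
Step 3: U_X = R1 - n1(n1+1)/2 = 46.5 - 6*7/2 = 46.5 - 21 = 25.5.
       U_Y = n1*n2 - U_X = 42 - 25.5 = 16.5.
Step 4: Ties are present, so use the tie-corrected normal approximation (with continuity correction) for the p-value.
Step 5: p-value = 0.567176; compare to alpha = 0.1. fail to reject H0.

U_X = 25.5, p = 0.567176, fail to reject H0 at alpha = 0.1.


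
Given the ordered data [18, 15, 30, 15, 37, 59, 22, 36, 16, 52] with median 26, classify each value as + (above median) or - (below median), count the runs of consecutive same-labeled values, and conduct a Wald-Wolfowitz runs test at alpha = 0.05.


Step 1: Compute median = 26; label A = above, B = below.
Labels in order: BBABAABABA  (n_A = 5, n_B = 5)
Step 2: Count runs R = 8.
Step 3: Under H0 (random ordering), E[R] = 2*n_A*n_B/(n_A+n_B) + 1 = 2*5*5/10 + 1 = 6.0000.
        Var[R] = 2*n_A*n_B*(2*n_A*n_B - n_A - n_B) / ((n_A+n_B)^2 * (n_A+n_B-1)) = 2000/900 = 2.2222.
        SD[R] = 1.4907.
Step 4: Continuity-corrected z = (R - 0.5 - E[R]) / SD[R] = (8 - 0.5 - 6.0000) / 1.4907 = 1.0062.
Step 5: Two-sided p-value via normal approximation = 2*(1 - Phi(|z|)) = 0.314305.
Step 6: alpha = 0.05. fail to reject H0.

R = 8, z = 1.0062, p = 0.314305, fail to reject H0.


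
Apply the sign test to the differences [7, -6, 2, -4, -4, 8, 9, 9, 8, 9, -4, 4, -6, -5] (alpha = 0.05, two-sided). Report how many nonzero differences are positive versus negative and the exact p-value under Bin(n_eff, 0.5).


Step 1: Discard zero differences. Original n = 14; n_eff = number of nonzero differences = 14.
Nonzero differences (with sign): +7, -6, +2, -4, -4, +8, +9, +9, +8, +9, -4, +4, -6, -5
Step 2: Count signs: positive = 8, negative = 6.
Step 3: Under H0: P(positive) = 0.5, so the number of positives S ~ Bin(14, 0.5).
Step 4: Two-sided exact p-value = sum of Bin(14,0.5) probabilities at or below the observed probability = 0.790527.
Step 5: alpha = 0.05. fail to reject H0.

n_eff = 14, pos = 8, neg = 6, p = 0.790527, fail to reject H0.


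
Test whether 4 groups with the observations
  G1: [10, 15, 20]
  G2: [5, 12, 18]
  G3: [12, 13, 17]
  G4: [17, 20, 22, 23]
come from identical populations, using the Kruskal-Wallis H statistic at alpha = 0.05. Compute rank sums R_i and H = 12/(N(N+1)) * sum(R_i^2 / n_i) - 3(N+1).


Step 1: Combine all N = 13 observations and assign midranks.
sorted (value, group, rank): (5,G2,1), (10,G1,2), (12,G2,3.5), (12,G3,3.5), (13,G3,5), (15,G1,6), (17,G3,7.5), (17,G4,7.5), (18,G2,9), (20,G1,10.5), (20,G4,10.5), (22,G4,12), (23,G4,13)
Step 2: Sum ranks within each group.
R_1 = 18.5 (n_1 = 3)
R_2 = 13.5 (n_2 = 3)
R_3 = 16 (n_3 = 3)
R_4 = 43 (n_4 = 4)
Step 3: H = 12/(N(N+1)) * sum(R_i^2/n_i) - 3(N+1)
     = 12/(13*14) * (18.5^2/3 + 13.5^2/3 + 16^2/3 + 43^2/4) - 3*14
     = 0.065934 * 722.417 - 42
     = 5.631868.
Step 4: Ties present; correction factor C = 1 - 18/(13^3 - 13) = 0.991758. Corrected H = 5.631868 / 0.991758 = 5.678670.
Step 5: Under H0, H ~ chi^2(3); p-value = 0.128334.
Step 6: alpha = 0.05. fail to reject H0.

H = 5.6787, df = 3, p = 0.128334, fail to reject H0.


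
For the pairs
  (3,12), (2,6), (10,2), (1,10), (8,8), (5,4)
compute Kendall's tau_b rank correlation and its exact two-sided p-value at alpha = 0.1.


Step 1: Enumerate the 15 unordered pairs (i,j) with i<j and classify each by sign(x_j-x_i) * sign(y_j-y_i).
  (1,2):dx=-1,dy=-6->C; (1,3):dx=+7,dy=-10->D; (1,4):dx=-2,dy=-2->C; (1,5):dx=+5,dy=-4->D
  (1,6):dx=+2,dy=-8->D; (2,3):dx=+8,dy=-4->D; (2,4):dx=-1,dy=+4->D; (2,5):dx=+6,dy=+2->C
  (2,6):dx=+3,dy=-2->D; (3,4):dx=-9,dy=+8->D; (3,5):dx=-2,dy=+6->D; (3,6):dx=-5,dy=+2->D
  (4,5):dx=+7,dy=-2->D; (4,6):dx=+4,dy=-6->D; (5,6):dx=-3,dy=-4->C
Step 2: C = 4, D = 11, total pairs = 15.
Step 3: tau = (C - D)/(n(n-1)/2) = (4 - 11)/15 = -0.466667.
Step 4: Exact two-sided p-value (enumerate n! = 720 permutations of y under H0): p = 0.272222.
Step 5: alpha = 0.1. fail to reject H0.

tau_b = -0.4667 (C=4, D=11), p = 0.272222, fail to reject H0.


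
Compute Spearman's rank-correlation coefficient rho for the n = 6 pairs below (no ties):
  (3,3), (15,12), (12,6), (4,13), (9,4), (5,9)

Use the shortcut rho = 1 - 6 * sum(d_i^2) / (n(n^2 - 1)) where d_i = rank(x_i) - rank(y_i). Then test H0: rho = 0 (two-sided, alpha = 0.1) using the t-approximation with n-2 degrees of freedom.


Step 1: Rank x and y separately (midranks; no ties here).
rank(x): 3->1, 15->6, 12->5, 4->2, 9->4, 5->3
rank(y): 3->1, 12->5, 6->3, 13->6, 4->2, 9->4
Step 2: d_i = R_x(i) - R_y(i); compute d_i^2.
  (1-1)^2=0, (6-5)^2=1, (5-3)^2=4, (2-6)^2=16, (4-2)^2=4, (3-4)^2=1
sum(d^2) = 26.
Step 3: rho = 1 - 6*26 / (6*(6^2 - 1)) = 1 - 156/210 = 0.257143.
Step 4: Under H0, t = rho * sqrt((n-2)/(1-rho^2)) = 0.5322 ~ t(4).
Step 5: Two-sided p-value from the t-distribution with 4 df = 0.622787.
Step 6: alpha = 0.1. fail to reject H0.

rho = 0.2571, p = 0.622787, fail to reject H0 at alpha = 0.1.


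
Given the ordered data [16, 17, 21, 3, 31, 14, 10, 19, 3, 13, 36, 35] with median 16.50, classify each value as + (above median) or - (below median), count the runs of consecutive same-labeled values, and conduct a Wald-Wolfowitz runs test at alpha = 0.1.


Step 1: Compute median = 16.50; label A = above, B = below.
Labels in order: BAABABBABBAA  (n_A = 6, n_B = 6)
Step 2: Count runs R = 8.
Step 3: Under H0 (random ordering), E[R] = 2*n_A*n_B/(n_A+n_B) + 1 = 2*6*6/12 + 1 = 7.0000.
        Var[R] = 2*n_A*n_B*(2*n_A*n_B - n_A - n_B) / ((n_A+n_B)^2 * (n_A+n_B-1)) = 4320/1584 = 2.7273.
        SD[R] = 1.6514.
Step 4: Continuity-corrected z = (R - 0.5 - E[R]) / SD[R] = (8 - 0.5 - 7.0000) / 1.6514 = 0.3028.
Step 5: Two-sided p-value via normal approximation = 2*(1 - Phi(|z|)) = 0.762069.
Step 6: alpha = 0.1. fail to reject H0.

R = 8, z = 0.3028, p = 0.762069, fail to reject H0.


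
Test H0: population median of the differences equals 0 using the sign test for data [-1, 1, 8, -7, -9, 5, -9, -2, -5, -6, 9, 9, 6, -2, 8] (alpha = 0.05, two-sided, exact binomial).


Step 1: Discard zero differences. Original n = 15; n_eff = number of nonzero differences = 15.
Nonzero differences (with sign): -1, +1, +8, -7, -9, +5, -9, -2, -5, -6, +9, +9, +6, -2, +8
Step 2: Count signs: positive = 7, negative = 8.
Step 3: Under H0: P(positive) = 0.5, so the number of positives S ~ Bin(15, 0.5).
Step 4: Two-sided exact p-value = sum of Bin(15,0.5) probabilities at or below the observed probability = 1.000000.
Step 5: alpha = 0.05. fail to reject H0.

n_eff = 15, pos = 7, neg = 8, p = 1.000000, fail to reject H0.


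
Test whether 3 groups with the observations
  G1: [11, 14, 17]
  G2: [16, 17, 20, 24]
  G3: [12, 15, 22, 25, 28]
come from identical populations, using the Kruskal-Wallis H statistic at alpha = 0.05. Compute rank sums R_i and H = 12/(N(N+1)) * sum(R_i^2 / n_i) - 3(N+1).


Step 1: Combine all N = 12 observations and assign midranks.
sorted (value, group, rank): (11,G1,1), (12,G3,2), (14,G1,3), (15,G3,4), (16,G2,5), (17,G1,6.5), (17,G2,6.5), (20,G2,8), (22,G3,9), (24,G2,10), (25,G3,11), (28,G3,12)
Step 2: Sum ranks within each group.
R_1 = 10.5 (n_1 = 3)
R_2 = 29.5 (n_2 = 4)
R_3 = 38 (n_3 = 5)
Step 3: H = 12/(N(N+1)) * sum(R_i^2/n_i) - 3(N+1)
     = 12/(12*13) * (10.5^2/3 + 29.5^2/4 + 38^2/5) - 3*13
     = 0.076923 * 543.112 - 39
     = 2.777885.
Step 4: Ties present; correction factor C = 1 - 6/(12^3 - 12) = 0.996503. Corrected H = 2.777885 / 0.996503 = 2.787632.
Step 5: Under H0, H ~ chi^2(2); p-value = 0.248127.
Step 6: alpha = 0.05. fail to reject H0.

H = 2.7876, df = 2, p = 0.248127, fail to reject H0.


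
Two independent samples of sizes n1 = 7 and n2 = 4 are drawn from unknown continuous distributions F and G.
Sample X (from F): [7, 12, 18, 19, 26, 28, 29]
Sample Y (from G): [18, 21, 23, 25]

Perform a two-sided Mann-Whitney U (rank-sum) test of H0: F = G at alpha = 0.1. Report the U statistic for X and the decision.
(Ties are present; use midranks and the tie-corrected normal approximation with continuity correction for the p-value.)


Step 1: Combine and sort all 11 observations; assign midranks.
sorted (value, group): (7,X), (12,X), (18,X), (18,Y), (19,X), (21,Y), (23,Y), (25,Y), (26,X), (28,X), (29,X)
ranks: 7->1, 12->2, 18->3.5, 18->3.5, 19->5, 21->6, 23->7, 25->8, 26->9, 28->10, 29->11
Step 2: Rank sum for X: R1 = 1 + 2 + 3.5 + 5 + 9 + 10 + 11 = 41.5.
Step 3: U_X = R1 - n1(n1+1)/2 = 41.5 - 7*8/2 = 41.5 - 28 = 13.5.
       U_Y = n1*n2 - U_X = 28 - 13.5 = 14.5.
Step 4: Ties are present, so use the tie-corrected normal approximation (with continuity correction) for the p-value.
Step 5: p-value = 1.000000; compare to alpha = 0.1. fail to reject H0.

U_X = 13.5, p = 1.000000, fail to reject H0 at alpha = 0.1.


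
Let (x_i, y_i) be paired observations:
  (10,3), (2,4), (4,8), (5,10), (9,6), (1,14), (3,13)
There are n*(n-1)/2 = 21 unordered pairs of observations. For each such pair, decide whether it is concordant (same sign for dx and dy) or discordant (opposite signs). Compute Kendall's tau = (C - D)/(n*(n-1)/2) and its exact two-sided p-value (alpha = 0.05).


Step 1: Enumerate the 21 unordered pairs (i,j) with i<j and classify each by sign(x_j-x_i) * sign(y_j-y_i).
  (1,2):dx=-8,dy=+1->D; (1,3):dx=-6,dy=+5->D; (1,4):dx=-5,dy=+7->D; (1,5):dx=-1,dy=+3->D
  (1,6):dx=-9,dy=+11->D; (1,7):dx=-7,dy=+10->D; (2,3):dx=+2,dy=+4->C; (2,4):dx=+3,dy=+6->C
  (2,5):dx=+7,dy=+2->C; (2,6):dx=-1,dy=+10->D; (2,7):dx=+1,dy=+9->C; (3,4):dx=+1,dy=+2->C
  (3,5):dx=+5,dy=-2->D; (3,6):dx=-3,dy=+6->D; (3,7):dx=-1,dy=+5->D; (4,5):dx=+4,dy=-4->D
  (4,6):dx=-4,dy=+4->D; (4,7):dx=-2,dy=+3->D; (5,6):dx=-8,dy=+8->D; (5,7):dx=-6,dy=+7->D
  (6,7):dx=+2,dy=-1->D
Step 2: C = 5, D = 16, total pairs = 21.
Step 3: tau = (C - D)/(n(n-1)/2) = (5 - 16)/21 = -0.523810.
Step 4: Exact two-sided p-value (enumerate n! = 5040 permutations of y under H0): p = 0.136111.
Step 5: alpha = 0.05. fail to reject H0.

tau_b = -0.5238 (C=5, D=16), p = 0.136111, fail to reject H0.


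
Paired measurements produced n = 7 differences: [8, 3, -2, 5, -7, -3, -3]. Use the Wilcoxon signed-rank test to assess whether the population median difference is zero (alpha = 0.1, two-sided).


Step 1: Drop any zero differences (none here) and take |d_i|.
|d| = [8, 3, 2, 5, 7, 3, 3]
Step 2: Midrank |d_i| (ties get averaged ranks).
ranks: |8|->7, |3|->3, |2|->1, |5|->5, |7|->6, |3|->3, |3|->3
Step 3: Attach original signs; sum ranks with positive sign and with negative sign.
W+ = 7 + 3 + 5 = 15
W- = 1 + 6 + 3 + 3 = 13
(Check: W+ + W- = 28 should equal n(n+1)/2 = 28.)
Step 4: Test statistic W = min(W+, W-) = 13.
Step 5: Ties in |d|, so use the tie-corrected normal approximation.
        E[W] = n(n+1)/4 = 7*8/4 = 14.
        Tie groups: |d|=3 (t=3); sum(t^3 - t) = 24.
        Var[W] = n(n+1)(2n+1)/24 - sum(t^3-t)/48 = 840/24 - 24/48 = 34.5.
        z = (W - E[W]) / sqrt(Var[W]) = (13 - 14) / 5.8737 = -0.1703.
        Two-sided p = 2*Phi(z) = 0.864813.
Step 6: alpha = 0.1. fail to reject H0.

W+ = 15, W- = 13, W = min = 13, p = 0.864813, fail to reject H0.


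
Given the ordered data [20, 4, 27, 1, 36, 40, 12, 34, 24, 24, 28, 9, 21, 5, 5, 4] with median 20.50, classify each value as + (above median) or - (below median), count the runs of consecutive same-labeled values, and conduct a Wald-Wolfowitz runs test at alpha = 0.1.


Step 1: Compute median = 20.50; label A = above, B = below.
Labels in order: BBABAABAAAABABBB  (n_A = 8, n_B = 8)
Step 2: Count runs R = 9.
Step 3: Under H0 (random ordering), E[R] = 2*n_A*n_B/(n_A+n_B) + 1 = 2*8*8/16 + 1 = 9.0000.
        Var[R] = 2*n_A*n_B*(2*n_A*n_B - n_A - n_B) / ((n_A+n_B)^2 * (n_A+n_B-1)) = 14336/3840 = 3.7333.
        SD[R] = 1.9322.
Step 4: R = E[R], so z = 0 with no continuity correction.
Step 5: Two-sided p-value via normal approximation = 2*(1 - Phi(|z|)) = 1.000000.
Step 6: alpha = 0.1. fail to reject H0.

R = 9, z = 0.0000, p = 1.000000, fail to reject H0.


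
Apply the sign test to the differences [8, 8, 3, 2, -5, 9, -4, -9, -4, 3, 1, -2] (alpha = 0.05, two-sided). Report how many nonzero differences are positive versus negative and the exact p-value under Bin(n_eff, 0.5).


Step 1: Discard zero differences. Original n = 12; n_eff = number of nonzero differences = 12.
Nonzero differences (with sign): +8, +8, +3, +2, -5, +9, -4, -9, -4, +3, +1, -2
Step 2: Count signs: positive = 7, negative = 5.
Step 3: Under H0: P(positive) = 0.5, so the number of positives S ~ Bin(12, 0.5).
Step 4: Two-sided exact p-value = sum of Bin(12,0.5) probabilities at or below the observed probability = 0.774414.
Step 5: alpha = 0.05. fail to reject H0.

n_eff = 12, pos = 7, neg = 5, p = 0.774414, fail to reject H0.


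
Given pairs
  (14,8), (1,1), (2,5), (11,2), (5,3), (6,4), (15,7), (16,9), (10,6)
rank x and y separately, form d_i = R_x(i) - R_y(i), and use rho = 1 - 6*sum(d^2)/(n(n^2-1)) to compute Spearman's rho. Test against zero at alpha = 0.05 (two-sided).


Step 1: Rank x and y separately (midranks; no ties here).
rank(x): 14->7, 1->1, 2->2, 11->6, 5->3, 6->4, 15->8, 16->9, 10->5
rank(y): 8->8, 1->1, 5->5, 2->2, 3->3, 4->4, 7->7, 9->9, 6->6
Step 2: d_i = R_x(i) - R_y(i); compute d_i^2.
  (7-8)^2=1, (1-1)^2=0, (2-5)^2=9, (6-2)^2=16, (3-3)^2=0, (4-4)^2=0, (8-7)^2=1, (9-9)^2=0, (5-6)^2=1
sum(d^2) = 28.
Step 3: rho = 1 - 6*28 / (9*(9^2 - 1)) = 1 - 168/720 = 0.766667.
Step 4: Under H0, t = rho * sqrt((n-2)/(1-rho^2)) = 3.1593 ~ t(7).
Step 5: Two-sided p-value from the t-distribution with 7 df = 0.015944.
Step 6: alpha = 0.05. reject H0.

rho = 0.7667, p = 0.015944, reject H0 at alpha = 0.05.


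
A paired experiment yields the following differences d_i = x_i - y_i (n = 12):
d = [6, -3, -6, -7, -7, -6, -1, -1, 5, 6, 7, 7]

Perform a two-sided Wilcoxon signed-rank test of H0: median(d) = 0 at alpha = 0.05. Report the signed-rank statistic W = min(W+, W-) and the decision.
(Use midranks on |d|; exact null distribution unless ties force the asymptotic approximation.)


Step 1: Drop any zero differences (none here) and take |d_i|.
|d| = [6, 3, 6, 7, 7, 6, 1, 1, 5, 6, 7, 7]
Step 2: Midrank |d_i| (ties get averaged ranks).
ranks: |6|->6.5, |3|->3, |6|->6.5, |7|->10.5, |7|->10.5, |6|->6.5, |1|->1.5, |1|->1.5, |5|->4, |6|->6.5, |7|->10.5, |7|->10.5
Step 3: Attach original signs; sum ranks with positive sign and with negative sign.
W+ = 6.5 + 4 + 6.5 + 10.5 + 10.5 = 38
W- = 3 + 6.5 + 10.5 + 10.5 + 6.5 + 1.5 + 1.5 = 40
(Check: W+ + W- = 78 should equal n(n+1)/2 = 78.)
Step 4: Test statistic W = min(W+, W-) = 38.
Step 5: Ties in |d|, so use the tie-corrected normal approximation.
        E[W] = n(n+1)/4 = 12*13/4 = 39.
        Tie groups: |d|=1 (t=2), |d|=6 (t=4), |d|=7 (t=4); sum(t^3 - t) = 126.
        Var[W] = n(n+1)(2n+1)/24 - sum(t^3-t)/48 = 3900/24 - 126/48 = 159.875.
        z = (W - E[W]) / sqrt(Var[W]) = (38 - 39) / 12.6442 = -0.0791.
        Two-sided p = 2*Phi(z) = 0.936963.
Step 6: alpha = 0.05. fail to reject H0.

W+ = 38, W- = 40, W = min = 38, p = 0.936963, fail to reject H0.


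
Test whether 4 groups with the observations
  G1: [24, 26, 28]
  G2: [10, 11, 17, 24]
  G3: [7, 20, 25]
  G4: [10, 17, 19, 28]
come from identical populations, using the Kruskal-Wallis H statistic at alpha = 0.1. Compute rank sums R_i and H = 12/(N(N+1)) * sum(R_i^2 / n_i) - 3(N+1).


Step 1: Combine all N = 14 observations and assign midranks.
sorted (value, group, rank): (7,G3,1), (10,G2,2.5), (10,G4,2.5), (11,G2,4), (17,G2,5.5), (17,G4,5.5), (19,G4,7), (20,G3,8), (24,G1,9.5), (24,G2,9.5), (25,G3,11), (26,G1,12), (28,G1,13.5), (28,G4,13.5)
Step 2: Sum ranks within each group.
R_1 = 35 (n_1 = 3)
R_2 = 21.5 (n_2 = 4)
R_3 = 20 (n_3 = 3)
R_4 = 28.5 (n_4 = 4)
Step 3: H = 12/(N(N+1)) * sum(R_i^2/n_i) - 3(N+1)
     = 12/(14*15) * (35^2/3 + 21.5^2/4 + 20^2/3 + 28.5^2/4) - 3*15
     = 0.057143 * 860.292 - 45
     = 4.159524.
Step 4: Ties present; correction factor C = 1 - 24/(14^3 - 14) = 0.991209. Corrected H = 4.159524 / 0.991209 = 4.196415.
Step 5: Under H0, H ~ chi^2(3); p-value = 0.241021.
Step 6: alpha = 0.1. fail to reject H0.

H = 4.1964, df = 3, p = 0.241021, fail to reject H0.


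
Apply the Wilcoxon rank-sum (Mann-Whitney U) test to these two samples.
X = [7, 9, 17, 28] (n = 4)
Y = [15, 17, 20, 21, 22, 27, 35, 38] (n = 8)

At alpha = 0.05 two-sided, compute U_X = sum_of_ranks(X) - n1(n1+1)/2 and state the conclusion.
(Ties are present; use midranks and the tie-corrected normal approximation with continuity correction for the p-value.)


Step 1: Combine and sort all 12 observations; assign midranks.
sorted (value, group): (7,X), (9,X), (15,Y), (17,X), (17,Y), (20,Y), (21,Y), (22,Y), (27,Y), (28,X), (35,Y), (38,Y)
ranks: 7->1, 9->2, 15->3, 17->4.5, 17->4.5, 20->6, 21->7, 22->8, 27->9, 28->10, 35->11, 38->12
Step 2: Rank sum for X: R1 = 1 + 2 + 4.5 + 10 = 17.5.
Step 3: U_X = R1 - n1(n1+1)/2 = 17.5 - 4*5/2 = 17.5 - 10 = 7.5.
       U_Y = n1*n2 - U_X = 32 - 7.5 = 24.5.
Step 4: Ties are present, so use the tie-corrected normal approximation (with continuity correction) for the p-value.
Step 5: p-value = 0.173478; compare to alpha = 0.05. fail to reject H0.

U_X = 7.5, p = 0.173478, fail to reject H0 at alpha = 0.05.


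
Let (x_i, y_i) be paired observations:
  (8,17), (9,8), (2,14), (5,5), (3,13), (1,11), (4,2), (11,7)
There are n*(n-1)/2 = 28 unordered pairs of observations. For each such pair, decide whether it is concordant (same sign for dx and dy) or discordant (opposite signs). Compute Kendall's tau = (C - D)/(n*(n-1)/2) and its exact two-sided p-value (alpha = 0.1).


Step 1: Enumerate the 28 unordered pairs (i,j) with i<j and classify each by sign(x_j-x_i) * sign(y_j-y_i).
  (1,2):dx=+1,dy=-9->D; (1,3):dx=-6,dy=-3->C; (1,4):dx=-3,dy=-12->C; (1,5):dx=-5,dy=-4->C
  (1,6):dx=-7,dy=-6->C; (1,7):dx=-4,dy=-15->C; (1,8):dx=+3,dy=-10->D; (2,3):dx=-7,dy=+6->D
  (2,4):dx=-4,dy=-3->C; (2,5):dx=-6,dy=+5->D; (2,6):dx=-8,dy=+3->D; (2,7):dx=-5,dy=-6->C
  (2,8):dx=+2,dy=-1->D; (3,4):dx=+3,dy=-9->D; (3,5):dx=+1,dy=-1->D; (3,6):dx=-1,dy=-3->C
  (3,7):dx=+2,dy=-12->D; (3,8):dx=+9,dy=-7->D; (4,5):dx=-2,dy=+8->D; (4,6):dx=-4,dy=+6->D
  (4,7):dx=-1,dy=-3->C; (4,8):dx=+6,dy=+2->C; (5,6):dx=-2,dy=-2->C; (5,7):dx=+1,dy=-11->D
  (5,8):dx=+8,dy=-6->D; (6,7):dx=+3,dy=-9->D; (6,8):dx=+10,dy=-4->D; (7,8):dx=+7,dy=+5->C
Step 2: C = 12, D = 16, total pairs = 28.
Step 3: tau = (C - D)/(n(n-1)/2) = (12 - 16)/28 = -0.142857.
Step 4: Exact two-sided p-value (enumerate n! = 40320 permutations of y under H0): p = 0.719544.
Step 5: alpha = 0.1. fail to reject H0.

tau_b = -0.1429 (C=12, D=16), p = 0.719544, fail to reject H0.


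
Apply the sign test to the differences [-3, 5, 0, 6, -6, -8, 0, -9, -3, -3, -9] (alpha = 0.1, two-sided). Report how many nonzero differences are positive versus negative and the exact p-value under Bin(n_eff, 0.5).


Step 1: Discard zero differences. Original n = 11; n_eff = number of nonzero differences = 9.
Nonzero differences (with sign): -3, +5, +6, -6, -8, -9, -3, -3, -9
Step 2: Count signs: positive = 2, negative = 7.
Step 3: Under H0: P(positive) = 0.5, so the number of positives S ~ Bin(9, 0.5).
Step 4: Two-sided exact p-value = sum of Bin(9,0.5) probabilities at or below the observed probability = 0.179688.
Step 5: alpha = 0.1. fail to reject H0.

n_eff = 9, pos = 2, neg = 7, p = 0.179688, fail to reject H0.


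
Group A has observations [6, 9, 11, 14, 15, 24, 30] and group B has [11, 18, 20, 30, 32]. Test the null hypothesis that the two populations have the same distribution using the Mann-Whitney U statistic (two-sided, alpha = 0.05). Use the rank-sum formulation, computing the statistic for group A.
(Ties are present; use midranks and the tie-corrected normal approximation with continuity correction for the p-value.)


Step 1: Combine and sort all 12 observations; assign midranks.
sorted (value, group): (6,X), (9,X), (11,X), (11,Y), (14,X), (15,X), (18,Y), (20,Y), (24,X), (30,X), (30,Y), (32,Y)
ranks: 6->1, 9->2, 11->3.5, 11->3.5, 14->5, 15->6, 18->7, 20->8, 24->9, 30->10.5, 30->10.5, 32->12
Step 2: Rank sum for X: R1 = 1 + 2 + 3.5 + 5 + 6 + 9 + 10.5 = 37.
Step 3: U_X = R1 - n1(n1+1)/2 = 37 - 7*8/2 = 37 - 28 = 9.
       U_Y = n1*n2 - U_X = 35 - 9 = 26.
Step 4: Ties are present, so use the tie-corrected normal approximation (with continuity correction) for the p-value.
Step 5: p-value = 0.192314; compare to alpha = 0.05. fail to reject H0.

U_X = 9, p = 0.192314, fail to reject H0 at alpha = 0.05.


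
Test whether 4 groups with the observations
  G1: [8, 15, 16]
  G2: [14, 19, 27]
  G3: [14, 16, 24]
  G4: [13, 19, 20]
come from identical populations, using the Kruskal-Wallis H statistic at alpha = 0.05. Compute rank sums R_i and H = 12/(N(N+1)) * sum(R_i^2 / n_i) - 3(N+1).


Step 1: Combine all N = 12 observations and assign midranks.
sorted (value, group, rank): (8,G1,1), (13,G4,2), (14,G2,3.5), (14,G3,3.5), (15,G1,5), (16,G1,6.5), (16,G3,6.5), (19,G2,8.5), (19,G4,8.5), (20,G4,10), (24,G3,11), (27,G2,12)
Step 2: Sum ranks within each group.
R_1 = 12.5 (n_1 = 3)
R_2 = 24 (n_2 = 3)
R_3 = 21 (n_3 = 3)
R_4 = 20.5 (n_4 = 3)
Step 3: H = 12/(N(N+1)) * sum(R_i^2/n_i) - 3(N+1)
     = 12/(12*13) * (12.5^2/3 + 24^2/3 + 21^2/3 + 20.5^2/3) - 3*13
     = 0.076923 * 531.167 - 39
     = 1.858974.
Step 4: Ties present; correction factor C = 1 - 18/(12^3 - 12) = 0.989510. Corrected H = 1.858974 / 0.989510 = 1.878681.
Step 5: Under H0, H ~ chi^2(3); p-value = 0.597965.
Step 6: alpha = 0.05. fail to reject H0.

H = 1.8787, df = 3, p = 0.597965, fail to reject H0.


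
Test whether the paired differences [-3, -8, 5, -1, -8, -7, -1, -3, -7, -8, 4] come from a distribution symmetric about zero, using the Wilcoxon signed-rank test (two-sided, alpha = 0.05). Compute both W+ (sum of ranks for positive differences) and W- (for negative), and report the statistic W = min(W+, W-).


Step 1: Drop any zero differences (none here) and take |d_i|.
|d| = [3, 8, 5, 1, 8, 7, 1, 3, 7, 8, 4]
Step 2: Midrank |d_i| (ties get averaged ranks).
ranks: |3|->3.5, |8|->10, |5|->6, |1|->1.5, |8|->10, |7|->7.5, |1|->1.5, |3|->3.5, |7|->7.5, |8|->10, |4|->5
Step 3: Attach original signs; sum ranks with positive sign and with negative sign.
W+ = 6 + 5 = 11
W- = 3.5 + 10 + 1.5 + 10 + 7.5 + 1.5 + 3.5 + 7.5 + 10 = 55
(Check: W+ + W- = 66 should equal n(n+1)/2 = 66.)
Step 4: Test statistic W = min(W+, W-) = 11.
Step 5: Ties in |d|, so use the tie-corrected normal approximation.
        E[W] = n(n+1)/4 = 11*12/4 = 33.
        Tie groups: |d|=1 (t=2), |d|=3 (t=2), |d|=7 (t=2), |d|=8 (t=3); sum(t^3 - t) = 42.
        Var[W] = n(n+1)(2n+1)/24 - sum(t^3-t)/48 = 3036/24 - 42/48 = 125.625.
        z = (W - E[W]) / sqrt(Var[W]) = (11 - 33) / 11.2083 = -1.9628.
        Two-sided p = 2*Phi(z) = 0.049665.
Step 6: alpha = 0.05. reject H0.

W+ = 11, W- = 55, W = min = 11, p = 0.049665, reject H0.


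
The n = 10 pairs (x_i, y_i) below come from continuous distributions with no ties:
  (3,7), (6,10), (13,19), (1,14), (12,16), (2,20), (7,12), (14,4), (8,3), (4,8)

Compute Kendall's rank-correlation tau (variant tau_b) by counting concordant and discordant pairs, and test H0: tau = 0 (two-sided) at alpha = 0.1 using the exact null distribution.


Step 1: Enumerate the 45 unordered pairs (i,j) with i<j and classify each by sign(x_j-x_i) * sign(y_j-y_i).
  (1,2):dx=+3,dy=+3->C; (1,3):dx=+10,dy=+12->C; (1,4):dx=-2,dy=+7->D; (1,5):dx=+9,dy=+9->C
  (1,6):dx=-1,dy=+13->D; (1,7):dx=+4,dy=+5->C; (1,8):dx=+11,dy=-3->D; (1,9):dx=+5,dy=-4->D
  (1,10):dx=+1,dy=+1->C; (2,3):dx=+7,dy=+9->C; (2,4):dx=-5,dy=+4->D; (2,5):dx=+6,dy=+6->C
  (2,6):dx=-4,dy=+10->D; (2,7):dx=+1,dy=+2->C; (2,8):dx=+8,dy=-6->D; (2,9):dx=+2,dy=-7->D
  (2,10):dx=-2,dy=-2->C; (3,4):dx=-12,dy=-5->C; (3,5):dx=-1,dy=-3->C; (3,6):dx=-11,dy=+1->D
  (3,7):dx=-6,dy=-7->C; (3,8):dx=+1,dy=-15->D; (3,9):dx=-5,dy=-16->C; (3,10):dx=-9,dy=-11->C
  (4,5):dx=+11,dy=+2->C; (4,6):dx=+1,dy=+6->C; (4,7):dx=+6,dy=-2->D; (4,8):dx=+13,dy=-10->D
  (4,9):dx=+7,dy=-11->D; (4,10):dx=+3,dy=-6->D; (5,6):dx=-10,dy=+4->D; (5,7):dx=-5,dy=-4->C
  (5,8):dx=+2,dy=-12->D; (5,9):dx=-4,dy=-13->C; (5,10):dx=-8,dy=-8->C; (6,7):dx=+5,dy=-8->D
  (6,8):dx=+12,dy=-16->D; (6,9):dx=+6,dy=-17->D; (6,10):dx=+2,dy=-12->D; (7,8):dx=+7,dy=-8->D
  (7,9):dx=+1,dy=-9->D; (7,10):dx=-3,dy=-4->C; (8,9):dx=-6,dy=-1->C; (8,10):dx=-10,dy=+4->D
  (9,10):dx=-4,dy=+5->D
Step 2: C = 21, D = 24, total pairs = 45.
Step 3: tau = (C - D)/(n(n-1)/2) = (21 - 24)/45 = -0.066667.
Step 4: Exact two-sided p-value (enumerate n! = 3628800 permutations of y under H0): p = 0.861801.
Step 5: alpha = 0.1. fail to reject H0.

tau_b = -0.0667 (C=21, D=24), p = 0.861801, fail to reject H0.


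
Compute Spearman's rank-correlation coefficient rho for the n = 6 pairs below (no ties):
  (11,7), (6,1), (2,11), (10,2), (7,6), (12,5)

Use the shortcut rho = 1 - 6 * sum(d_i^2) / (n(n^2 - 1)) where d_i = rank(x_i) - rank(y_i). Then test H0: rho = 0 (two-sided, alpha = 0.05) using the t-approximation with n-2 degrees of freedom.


Step 1: Rank x and y separately (midranks; no ties here).
rank(x): 11->5, 6->2, 2->1, 10->4, 7->3, 12->6
rank(y): 7->5, 1->1, 11->6, 2->2, 6->4, 5->3
Step 2: d_i = R_x(i) - R_y(i); compute d_i^2.
  (5-5)^2=0, (2-1)^2=1, (1-6)^2=25, (4-2)^2=4, (3-4)^2=1, (6-3)^2=9
sum(d^2) = 40.
Step 3: rho = 1 - 6*40 / (6*(6^2 - 1)) = 1 - 240/210 = -0.142857.
Step 4: Under H0, t = rho * sqrt((n-2)/(1-rho^2)) = -0.2887 ~ t(4).
Step 5: Two-sided p-value from the t-distribution with 4 df = 0.787172.
Step 6: alpha = 0.05. fail to reject H0.

rho = -0.1429, p = 0.787172, fail to reject H0 at alpha = 0.05.


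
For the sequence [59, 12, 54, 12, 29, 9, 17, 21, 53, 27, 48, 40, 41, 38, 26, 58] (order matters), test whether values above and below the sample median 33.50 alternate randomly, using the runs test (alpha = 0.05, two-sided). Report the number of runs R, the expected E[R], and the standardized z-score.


Step 1: Compute median = 33.50; label A = above, B = below.
Labels in order: ABABBBBBABAAAABA  (n_A = 8, n_B = 8)
Step 2: Count runs R = 9.
Step 3: Under H0 (random ordering), E[R] = 2*n_A*n_B/(n_A+n_B) + 1 = 2*8*8/16 + 1 = 9.0000.
        Var[R] = 2*n_A*n_B*(2*n_A*n_B - n_A - n_B) / ((n_A+n_B)^2 * (n_A+n_B-1)) = 14336/3840 = 3.7333.
        SD[R] = 1.9322.
Step 4: R = E[R], so z = 0 with no continuity correction.
Step 5: Two-sided p-value via normal approximation = 2*(1 - Phi(|z|)) = 1.000000.
Step 6: alpha = 0.05. fail to reject H0.

R = 9, z = 0.0000, p = 1.000000, fail to reject H0.


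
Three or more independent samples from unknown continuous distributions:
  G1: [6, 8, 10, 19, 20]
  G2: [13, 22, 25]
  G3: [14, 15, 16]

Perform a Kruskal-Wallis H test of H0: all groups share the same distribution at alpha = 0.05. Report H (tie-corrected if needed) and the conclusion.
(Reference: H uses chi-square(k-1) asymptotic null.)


Step 1: Combine all N = 11 observations and assign midranks.
sorted (value, group, rank): (6,G1,1), (8,G1,2), (10,G1,3), (13,G2,4), (14,G3,5), (15,G3,6), (16,G3,7), (19,G1,8), (20,G1,9), (22,G2,10), (25,G2,11)
Step 2: Sum ranks within each group.
R_1 = 23 (n_1 = 5)
R_2 = 25 (n_2 = 3)
R_3 = 18 (n_3 = 3)
Step 3: H = 12/(N(N+1)) * sum(R_i^2/n_i) - 3(N+1)
     = 12/(11*12) * (23^2/5 + 25^2/3 + 18^2/3) - 3*12
     = 0.090909 * 422.133 - 36
     = 2.375758.
Step 4: No ties, so H is used without correction.
Step 5: Under H0, H ~ chi^2(2); p-value = 0.304867.
Step 6: alpha = 0.05. fail to reject H0.

H = 2.3758, df = 2, p = 0.304867, fail to reject H0.


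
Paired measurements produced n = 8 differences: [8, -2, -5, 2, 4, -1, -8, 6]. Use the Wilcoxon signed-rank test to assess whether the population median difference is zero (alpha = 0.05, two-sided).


Step 1: Drop any zero differences (none here) and take |d_i|.
|d| = [8, 2, 5, 2, 4, 1, 8, 6]
Step 2: Midrank |d_i| (ties get averaged ranks).
ranks: |8|->7.5, |2|->2.5, |5|->5, |2|->2.5, |4|->4, |1|->1, |8|->7.5, |6|->6
Step 3: Attach original signs; sum ranks with positive sign and with negative sign.
W+ = 7.5 + 2.5 + 4 + 6 = 20
W- = 2.5 + 5 + 1 + 7.5 = 16
(Check: W+ + W- = 36 should equal n(n+1)/2 = 36.)
Step 4: Test statistic W = min(W+, W-) = 16.
Step 5: Ties in |d|, so use the tie-corrected normal approximation.
        E[W] = n(n+1)/4 = 8*9/4 = 18.
        Tie groups: |d|=2 (t=2), |d|=8 (t=2); sum(t^3 - t) = 12.
        Var[W] = n(n+1)(2n+1)/24 - sum(t^3-t)/48 = 1224/24 - 12/48 = 50.75.
        z = (W - E[W]) / sqrt(Var[W]) = (16 - 18) / 7.1239 = -0.2807.
        Two-sided p = 2*Phi(z) = 0.778906.
Step 6: alpha = 0.05. fail to reject H0.

W+ = 20, W- = 16, W = min = 16, p = 0.778906, fail to reject H0.


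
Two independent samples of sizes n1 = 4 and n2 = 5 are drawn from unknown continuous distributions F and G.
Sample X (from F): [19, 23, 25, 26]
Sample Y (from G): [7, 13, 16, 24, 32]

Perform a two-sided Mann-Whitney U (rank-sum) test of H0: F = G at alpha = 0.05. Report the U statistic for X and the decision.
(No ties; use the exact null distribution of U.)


Step 1: Combine and sort all 9 observations; assign midranks.
sorted (value, group): (7,Y), (13,Y), (16,Y), (19,X), (23,X), (24,Y), (25,X), (26,X), (32,Y)
ranks: 7->1, 13->2, 16->3, 19->4, 23->5, 24->6, 25->7, 26->8, 32->9
Step 2: Rank sum for X: R1 = 4 + 5 + 7 + 8 = 24.
Step 3: U_X = R1 - n1(n1+1)/2 = 24 - 4*5/2 = 24 - 10 = 14.
       U_Y = n1*n2 - U_X = 20 - 14 = 6.
Step 4: No ties, so the exact null distribution of U (based on enumerating the C(9,4) = 126 equally likely rank assignments) gives the two-sided p-value.
Step 5: p-value = 0.412698; compare to alpha = 0.05. fail to reject H0.

U_X = 14, p = 0.412698, fail to reject H0 at alpha = 0.05.


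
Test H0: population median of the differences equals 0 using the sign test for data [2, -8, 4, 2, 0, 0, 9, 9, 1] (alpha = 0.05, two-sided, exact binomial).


Step 1: Discard zero differences. Original n = 9; n_eff = number of nonzero differences = 7.
Nonzero differences (with sign): +2, -8, +4, +2, +9, +9, +1
Step 2: Count signs: positive = 6, negative = 1.
Step 3: Under H0: P(positive) = 0.5, so the number of positives S ~ Bin(7, 0.5).
Step 4: Two-sided exact p-value = sum of Bin(7,0.5) probabilities at or below the observed probability = 0.125000.
Step 5: alpha = 0.05. fail to reject H0.

n_eff = 7, pos = 6, neg = 1, p = 0.125000, fail to reject H0.


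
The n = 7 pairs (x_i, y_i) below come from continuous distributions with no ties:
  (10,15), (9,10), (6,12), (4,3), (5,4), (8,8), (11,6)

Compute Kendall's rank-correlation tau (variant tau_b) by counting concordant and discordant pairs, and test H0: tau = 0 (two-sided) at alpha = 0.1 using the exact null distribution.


Step 1: Enumerate the 21 unordered pairs (i,j) with i<j and classify each by sign(x_j-x_i) * sign(y_j-y_i).
  (1,2):dx=-1,dy=-5->C; (1,3):dx=-4,dy=-3->C; (1,4):dx=-6,dy=-12->C; (1,5):dx=-5,dy=-11->C
  (1,6):dx=-2,dy=-7->C; (1,7):dx=+1,dy=-9->D; (2,3):dx=-3,dy=+2->D; (2,4):dx=-5,dy=-7->C
  (2,5):dx=-4,dy=-6->C; (2,6):dx=-1,dy=-2->C; (2,7):dx=+2,dy=-4->D; (3,4):dx=-2,dy=-9->C
  (3,5):dx=-1,dy=-8->C; (3,6):dx=+2,dy=-4->D; (3,7):dx=+5,dy=-6->D; (4,5):dx=+1,dy=+1->C
  (4,6):dx=+4,dy=+5->C; (4,7):dx=+7,dy=+3->C; (5,6):dx=+3,dy=+4->C; (5,7):dx=+6,dy=+2->C
  (6,7):dx=+3,dy=-2->D
Step 2: C = 15, D = 6, total pairs = 21.
Step 3: tau = (C - D)/(n(n-1)/2) = (15 - 6)/21 = 0.428571.
Step 4: Exact two-sided p-value (enumerate n! = 5040 permutations of y under H0): p = 0.238889.
Step 5: alpha = 0.1. fail to reject H0.

tau_b = 0.4286 (C=15, D=6), p = 0.238889, fail to reject H0.


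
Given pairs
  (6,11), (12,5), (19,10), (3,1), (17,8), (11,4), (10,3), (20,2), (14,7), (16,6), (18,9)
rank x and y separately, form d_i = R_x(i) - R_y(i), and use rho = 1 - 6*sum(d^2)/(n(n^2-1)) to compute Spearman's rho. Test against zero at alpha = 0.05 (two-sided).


Step 1: Rank x and y separately (midranks; no ties here).
rank(x): 6->2, 12->5, 19->10, 3->1, 17->8, 11->4, 10->3, 20->11, 14->6, 16->7, 18->9
rank(y): 11->11, 5->5, 10->10, 1->1, 8->8, 4->4, 3->3, 2->2, 7->7, 6->6, 9->9
Step 2: d_i = R_x(i) - R_y(i); compute d_i^2.
  (2-11)^2=81, (5-5)^2=0, (10-10)^2=0, (1-1)^2=0, (8-8)^2=0, (4-4)^2=0, (3-3)^2=0, (11-2)^2=81, (6-7)^2=1, (7-6)^2=1, (9-9)^2=0
sum(d^2) = 164.
Step 3: rho = 1 - 6*164 / (11*(11^2 - 1)) = 1 - 984/1320 = 0.254545.
Step 4: Under H0, t = rho * sqrt((n-2)/(1-rho^2)) = 0.7896 ~ t(9).
Step 5: Two-sided p-value from the t-distribution with 9 df = 0.450037.
Step 6: alpha = 0.05. fail to reject H0.

rho = 0.2545, p = 0.450037, fail to reject H0 at alpha = 0.05.


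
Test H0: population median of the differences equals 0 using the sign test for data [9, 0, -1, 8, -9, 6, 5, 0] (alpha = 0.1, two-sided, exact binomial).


Step 1: Discard zero differences. Original n = 8; n_eff = number of nonzero differences = 6.
Nonzero differences (with sign): +9, -1, +8, -9, +6, +5
Step 2: Count signs: positive = 4, negative = 2.
Step 3: Under H0: P(positive) = 0.5, so the number of positives S ~ Bin(6, 0.5).
Step 4: Two-sided exact p-value = sum of Bin(6,0.5) probabilities at or below the observed probability = 0.687500.
Step 5: alpha = 0.1. fail to reject H0.

n_eff = 6, pos = 4, neg = 2, p = 0.687500, fail to reject H0.


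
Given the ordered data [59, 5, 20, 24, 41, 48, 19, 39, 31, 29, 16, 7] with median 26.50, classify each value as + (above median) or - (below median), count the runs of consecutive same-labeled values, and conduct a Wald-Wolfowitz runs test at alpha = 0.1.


Step 1: Compute median = 26.50; label A = above, B = below.
Labels in order: ABBBAABAAABB  (n_A = 6, n_B = 6)
Step 2: Count runs R = 6.
Step 3: Under H0 (random ordering), E[R] = 2*n_A*n_B/(n_A+n_B) + 1 = 2*6*6/12 + 1 = 7.0000.
        Var[R] = 2*n_A*n_B*(2*n_A*n_B - n_A - n_B) / ((n_A+n_B)^2 * (n_A+n_B-1)) = 4320/1584 = 2.7273.
        SD[R] = 1.6514.
Step 4: Continuity-corrected z = (R + 0.5 - E[R]) / SD[R] = (6 + 0.5 - 7.0000) / 1.6514 = -0.3028.
Step 5: Two-sided p-value via normal approximation = 2*(1 - Phi(|z|)) = 0.762069.
Step 6: alpha = 0.1. fail to reject H0.

R = 6, z = -0.3028, p = 0.762069, fail to reject H0.
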